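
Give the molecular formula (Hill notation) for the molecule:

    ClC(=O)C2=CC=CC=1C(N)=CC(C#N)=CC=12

C12H7ClN2O

Heavy atoms from the SMILES: 12 C, 1 Cl, 2 N, 1 O.
Implicit hydrogens by atom environment:
  5 × C (aromatic): 1 H each → 5
  5 × C (aromatic): no H
  2 × C: no H
  1 × Cl: no H
  1 × N: 2 H
  1 × N: no H
  1 × O: no H
  Total hydrogens = 7.
Molecular formula: C12H7ClN2O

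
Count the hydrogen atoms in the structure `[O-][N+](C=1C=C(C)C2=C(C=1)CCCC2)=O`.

Hydrogens are implicit in SMILES; fill each atom to its normal valence:
  4 × C: 2 H each → 8
  4 × C (aromatic): no H
  2 × C (aromatic): 1 H each → 2
  1 × C: 3 H
  1 × N (charge +1): no H
  1 × O: no H
  1 × O (charge -1): no H
  Total hydrogens = 13.

13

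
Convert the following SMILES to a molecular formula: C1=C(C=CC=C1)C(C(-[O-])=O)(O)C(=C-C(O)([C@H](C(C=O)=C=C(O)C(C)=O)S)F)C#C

C20H16FO7S-

Heavy atoms from the SMILES: 20 C, 1 F, 7 O, 1 S.
Implicit hydrogens by atom environment:
  9 × C: no H
  5 × C (aromatic): 1 H each → 5
  4 × C: 1 H each → 4
  3 × O: 1 H each → 3
  3 × O: no H
  1 × C: 3 H
  1 × C (aromatic): no H
  1 × F: no H
  1 × O (charge -1): no H
  1 × S: 1 H
  Total hydrogens = 16.
Net charge -1.
Molecular formula: C20H16FO7S-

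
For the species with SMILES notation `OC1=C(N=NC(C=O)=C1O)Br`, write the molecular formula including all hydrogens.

C5H3BrN2O3

Heavy atoms from the SMILES: 1 Br, 5 C, 2 N, 3 O.
Implicit hydrogens by atom environment:
  4 × C (aromatic): no H
  2 × N (aromatic): no H
  2 × O: 1 H each → 2
  1 × Br: no H
  1 × C: 1 H
  1 × O: no H
  Total hydrogens = 3.
Molecular formula: C5H3BrN2O3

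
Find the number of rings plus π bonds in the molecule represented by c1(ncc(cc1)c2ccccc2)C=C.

9

Molecular formula from the SMILES: C13H11N.
DoU = (2C + 2 + N − H − X)/2 = (2·13 + 2 + 1 − 11 − 0)/2 = 18/2 = 9.
(Structurally: 2 ring(s) + 7 π bond(s) = 9.)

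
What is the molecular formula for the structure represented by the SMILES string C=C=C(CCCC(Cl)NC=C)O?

Heavy atoms from the SMILES: 9 C, 1 Cl, 1 N, 1 O.
Implicit hydrogens by atom environment:
  5 × C: 2 H each → 10
  2 × C: 1 H each → 2
  2 × C: no H
  1 × Cl: no H
  1 × N: 1 H
  1 × O: 1 H
  Total hydrogens = 14.
Molecular formula: C9H14ClNO

C9H14ClNO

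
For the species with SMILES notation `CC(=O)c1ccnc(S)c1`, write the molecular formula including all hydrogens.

C7H7NOS

Heavy atoms from the SMILES: 7 C, 1 N, 1 O, 1 S.
Implicit hydrogens by atom environment:
  3 × C (aromatic): 1 H each → 3
  2 × C (aromatic): no H
  1 × C: 3 H
  1 × C: no H
  1 × N (aromatic): no H
  1 × O: no H
  1 × S: 1 H
  Total hydrogens = 7.
Molecular formula: C7H7NOS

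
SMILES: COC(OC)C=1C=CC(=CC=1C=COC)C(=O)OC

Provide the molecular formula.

C14H18O5

Heavy atoms from the SMILES: 14 C, 5 O.
Implicit hydrogens by atom environment:
  5 × O: no H
  4 × C: 3 H each → 12
  3 × C (aromatic): 1 H each → 3
  3 × C: 1 H each → 3
  3 × C (aromatic): no H
  1 × C: no H
  Total hydrogens = 18.
Molecular formula: C14H18O5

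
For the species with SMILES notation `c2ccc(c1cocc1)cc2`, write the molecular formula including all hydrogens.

Heavy atoms from the SMILES: 10 C, 1 O.
Implicit hydrogens by atom environment:
  8 × C (aromatic): 1 H each → 8
  2 × C (aromatic): no H
  1 × O (aromatic): no H
  Total hydrogens = 8.
Molecular formula: C10H8O

C10H8O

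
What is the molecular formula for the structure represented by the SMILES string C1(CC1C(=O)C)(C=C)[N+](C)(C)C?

Heavy atoms from the SMILES: 10 C, 1 N, 1 O.
Implicit hydrogens by atom environment:
  4 × C: 3 H each → 12
  2 × C: 2 H each → 4
  2 × C: 1 H each → 2
  2 × C: no H
  1 × N (charge +1): no H
  1 × O: no H
  Total hydrogens = 18.
Net charge +1.
Molecular formula: C10H18NO+

C10H18NO+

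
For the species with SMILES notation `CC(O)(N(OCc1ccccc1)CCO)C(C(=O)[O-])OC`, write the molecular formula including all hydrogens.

C14H20NO6-

Heavy atoms from the SMILES: 14 C, 1 N, 6 O.
Implicit hydrogens by atom environment:
  5 × C (aromatic): 1 H each → 5
  3 × C: 2 H each → 6
  3 × O: no H
  2 × C: 3 H each → 6
  2 × C: no H
  2 × O: 1 H each → 2
  1 × C: 1 H
  1 × C (aromatic): no H
  1 × N: no H
  1 × O (charge -1): no H
  Total hydrogens = 20.
Net charge -1.
Molecular formula: C14H20NO6-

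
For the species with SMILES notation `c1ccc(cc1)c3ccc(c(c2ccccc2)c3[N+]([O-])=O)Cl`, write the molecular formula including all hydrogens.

Heavy atoms from the SMILES: 18 C, 1 Cl, 1 N, 2 O.
Implicit hydrogens by atom environment:
  12 × C (aromatic): 1 H each → 12
  6 × C (aromatic): no H
  1 × Cl: no H
  1 × N (charge +1): no H
  1 × O: no H
  1 × O (charge -1): no H
  Total hydrogens = 12.
Molecular formula: C18H12ClNO2

C18H12ClNO2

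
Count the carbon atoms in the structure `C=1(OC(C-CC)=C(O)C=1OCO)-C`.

The symbol for carbon appears 9 times in the SMILES.

9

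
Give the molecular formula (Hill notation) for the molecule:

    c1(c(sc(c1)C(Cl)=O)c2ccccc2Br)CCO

Heavy atoms from the SMILES: 1 Br, 13 C, 1 Cl, 2 O, 1 S.
Implicit hydrogens by atom environment:
  5 × C (aromatic): 1 H each → 5
  5 × C (aromatic): no H
  2 × C: 2 H each → 4
  1 × Br: no H
  1 × C: no H
  1 × Cl: no H
  1 × O: 1 H
  1 × O: no H
  1 × S (aromatic): no H
  Total hydrogens = 10.
Molecular formula: C13H10BrClO2S

C13H10BrClO2S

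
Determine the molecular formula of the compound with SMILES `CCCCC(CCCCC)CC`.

C12H26

Heavy atoms from the SMILES: 12 C.
Implicit hydrogens by atom environment:
  8 × C: 2 H each → 16
  3 × C: 3 H each → 9
  1 × C: 1 H
  Total hydrogens = 26.
Molecular formula: C12H26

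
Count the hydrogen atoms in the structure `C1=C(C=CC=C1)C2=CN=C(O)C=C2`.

Hydrogens are implicit in SMILES; fill each atom to its normal valence:
  8 × C (aromatic): 1 H each → 8
  3 × C (aromatic): no H
  1 × N (aromatic): no H
  1 × O: 1 H
  Total hydrogens = 9.

9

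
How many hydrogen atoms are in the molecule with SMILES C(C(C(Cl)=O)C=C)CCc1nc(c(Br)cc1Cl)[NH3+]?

14

Hydrogens are implicit in SMILES; fill each atom to its normal valence:
  4 × C: 2 H each → 8
  4 × C (aromatic): no H
  2 × C: 1 H each → 2
  2 × Cl: no H
  1 × Br: no H
  1 × C (aromatic): 1 H
  1 × C: no H
  1 × N (charge +1): 3 H
  1 × N (aromatic): no H
  1 × O: no H
  Total hydrogens = 14.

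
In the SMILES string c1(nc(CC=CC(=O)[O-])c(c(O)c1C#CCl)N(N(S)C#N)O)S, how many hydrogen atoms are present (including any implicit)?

8

Hydrogens are implicit in SMILES; fill each atom to its normal valence:
  5 × C (aromatic): no H
  4 × C: no H
  3 × N: no H
  2 × C: 1 H each → 2
  2 × O: 1 H each → 2
  2 × S: 1 H each → 2
  1 × C: 2 H
  1 × Cl: no H
  1 × N (aromatic): no H
  1 × O: no H
  1 × O (charge -1): no H
  Total hydrogens = 8.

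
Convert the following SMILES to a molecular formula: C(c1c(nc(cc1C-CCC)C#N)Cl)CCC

Heavy atoms from the SMILES: 14 C, 1 Cl, 2 N.
Implicit hydrogens by atom environment:
  6 × C: 2 H each → 12
  4 × C (aromatic): no H
  2 × C: 3 H each → 6
  1 × C (aromatic): 1 H
  1 × C: no H
  1 × Cl: no H
  1 × N (aromatic): no H
  1 × N: no H
  Total hydrogens = 19.
Molecular formula: C14H19ClN2

C14H19ClN2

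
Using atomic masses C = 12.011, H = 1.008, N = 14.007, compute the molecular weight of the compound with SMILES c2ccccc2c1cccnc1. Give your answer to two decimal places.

155.20

Molecular formula: C11H9N.
M = 11×12.011 + 9×1.008 + 1×14.007 = 155.20 g/mol.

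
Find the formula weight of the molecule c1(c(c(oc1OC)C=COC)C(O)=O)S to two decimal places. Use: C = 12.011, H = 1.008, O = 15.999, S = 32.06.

230.23

Molecular formula: C9H10O5S.
M = 9×12.011 + 10×1.008 + 5×15.999 + 1×32.06 = 230.23 g/mol.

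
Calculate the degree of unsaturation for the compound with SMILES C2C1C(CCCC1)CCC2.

Molecular formula from the SMILES: C10H18.
DoU = (2C + 2 + N − H − X)/2 = (2·10 + 2 + 0 − 18 − 0)/2 = 4/2 = 2.
(Structurally: 2 ring(s) + 0 π bond(s) = 2.)

2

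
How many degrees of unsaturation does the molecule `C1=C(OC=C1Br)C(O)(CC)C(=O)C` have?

Molecular formula from the SMILES: C9H11BrO3.
DoU = (2C + 2 + N − H − X)/2 = (2·9 + 2 + 0 − 11 − 1)/2 = 8/2 = 4.
(Structurally: 1 ring(s) + 3 π bond(s) = 4.)

4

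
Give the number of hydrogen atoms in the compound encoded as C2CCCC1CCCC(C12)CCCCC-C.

Hydrogens are implicit in SMILES; fill each atom to its normal valence:
  12 × C: 2 H each → 24
  3 × C: 1 H each → 3
  1 × C: 3 H
  Total hydrogens = 30.

30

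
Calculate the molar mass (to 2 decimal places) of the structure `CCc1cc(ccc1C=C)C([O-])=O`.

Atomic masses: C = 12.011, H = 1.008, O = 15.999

175.21

Molecular formula: C11H11O2-.
M = 11×12.011 + 11×1.008 + 2×15.999 = 175.21 g/mol.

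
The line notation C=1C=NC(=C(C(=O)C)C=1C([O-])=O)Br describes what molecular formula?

C8H5BrNO3-

Heavy atoms from the SMILES: 1 Br, 8 C, 1 N, 3 O.
Implicit hydrogens by atom environment:
  3 × C (aromatic): no H
  2 × C (aromatic): 1 H each → 2
  2 × C: no H
  2 × O: no H
  1 × Br: no H
  1 × C: 3 H
  1 × N (aromatic): no H
  1 × O (charge -1): no H
  Total hydrogens = 5.
Net charge -1.
Molecular formula: C8H5BrNO3-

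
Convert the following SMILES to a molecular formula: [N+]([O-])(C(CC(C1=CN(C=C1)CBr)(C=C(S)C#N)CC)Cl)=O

Heavy atoms from the SMILES: 1 Br, 13 C, 1 Cl, 3 N, 2 O, 1 S.
Implicit hydrogens by atom environment:
  3 × C: 2 H each → 6
  3 × C (aromatic): 1 H each → 3
  3 × C: no H
  2 × C: 1 H each → 2
  1 × Br: no H
  1 × C: 3 H
  1 × C (aromatic): no H
  1 × Cl: no H
  1 × N (aromatic): no H
  1 × N: no H
  1 × N (charge +1): no H
  1 × O: no H
  1 × O (charge -1): no H
  1 × S: 1 H
  Total hydrogens = 15.
Molecular formula: C13H15BrClN3O2S

C13H15BrClN3O2S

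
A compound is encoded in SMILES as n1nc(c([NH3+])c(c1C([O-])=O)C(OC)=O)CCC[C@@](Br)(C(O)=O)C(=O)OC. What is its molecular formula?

C14H16BrN3O8

Heavy atoms from the SMILES: 1 Br, 14 C, 3 N, 8 O.
Implicit hydrogens by atom environment:
  6 × O: no H
  5 × C: no H
  4 × C (aromatic): no H
  3 × C: 2 H each → 6
  2 × C: 3 H each → 6
  2 × N (aromatic): no H
  1 × Br: no H
  1 × N (charge +1): 3 H
  1 × O: 1 H
  1 × O (charge -1): no H
  Total hydrogens = 16.
Molecular formula: C14H16BrN3O8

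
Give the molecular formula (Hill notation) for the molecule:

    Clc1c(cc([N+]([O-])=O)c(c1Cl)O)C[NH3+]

Heavy atoms from the SMILES: 7 C, 2 Cl, 2 N, 3 O.
Implicit hydrogens by atom environment:
  5 × C (aromatic): no H
  2 × Cl: no H
  1 × C: 2 H
  1 × C (aromatic): 1 H
  1 × N (charge +1): 3 H
  1 × N (charge +1): no H
  1 × O: 1 H
  1 × O: no H
  1 × O (charge -1): no H
  Total hydrogens = 7.
Net charge +1.
Molecular formula: C7H7Cl2N2O3+

C7H7Cl2N2O3+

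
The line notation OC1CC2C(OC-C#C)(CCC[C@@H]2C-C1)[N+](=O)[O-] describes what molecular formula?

C13H19NO4

Heavy atoms from the SMILES: 13 C, 1 N, 4 O.
Implicit hydrogens by atom environment:
  7 × C: 2 H each → 14
  4 × C: 1 H each → 4
  2 × C: no H
  2 × O: no H
  1 × N (charge +1): no H
  1 × O: 1 H
  1 × O (charge -1): no H
  Total hydrogens = 19.
Molecular formula: C13H19NO4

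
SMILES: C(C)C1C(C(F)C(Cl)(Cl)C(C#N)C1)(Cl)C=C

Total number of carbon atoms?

11

The symbol for carbon appears 11 times in the SMILES. (Cl is a single chlorine, not C + l.)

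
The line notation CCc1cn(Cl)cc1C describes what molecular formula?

C7H10ClN

Heavy atoms from the SMILES: 7 C, 1 Cl, 1 N.
Implicit hydrogens by atom environment:
  2 × C: 3 H each → 6
  2 × C (aromatic): 1 H each → 2
  2 × C (aromatic): no H
  1 × C: 2 H
  1 × Cl: no H
  1 × N (aromatic): no H
  Total hydrogens = 10.
Molecular formula: C7H10ClN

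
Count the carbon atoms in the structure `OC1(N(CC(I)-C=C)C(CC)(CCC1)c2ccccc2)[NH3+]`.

17

The symbol for carbon appears 17 times in the SMILES. Lowercase c denotes aromatic carbon and counts toward C.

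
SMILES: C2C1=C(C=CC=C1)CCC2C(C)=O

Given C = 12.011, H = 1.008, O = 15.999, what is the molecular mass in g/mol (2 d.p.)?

Molecular formula: C12H14O.
M = 12×12.011 + 14×1.008 + 1×15.999 = 174.24 g/mol.

174.24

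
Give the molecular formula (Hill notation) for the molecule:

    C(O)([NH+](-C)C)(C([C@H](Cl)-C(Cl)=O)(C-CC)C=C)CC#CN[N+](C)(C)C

Heavy atoms from the SMILES: 17 C, 2 Cl, 3 N, 2 O.
Implicit hydrogens by atom environment:
  6 × C: 3 H each → 18
  5 × C: no H
  4 × C: 2 H each → 8
  2 × C: 1 H each → 2
  2 × Cl: no H
  1 × N: 1 H
  1 × N (charge +1): 1 H
  1 × N (charge +1): no H
  1 × O: 1 H
  1 × O: no H
  Total hydrogens = 31.
Net charge +2.
Molecular formula: [C17H31Cl2N3O2]2+

[C17H31Cl2N3O2]2+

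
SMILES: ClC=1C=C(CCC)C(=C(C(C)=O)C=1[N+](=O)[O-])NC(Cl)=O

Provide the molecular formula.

C12H12Cl2N2O4

Heavy atoms from the SMILES: 12 C, 2 Cl, 2 N, 4 O.
Implicit hydrogens by atom environment:
  5 × C (aromatic): no H
  3 × O: no H
  2 × C: 3 H each → 6
  2 × C: 2 H each → 4
  2 × C: no H
  2 × Cl: no H
  1 × C (aromatic): 1 H
  1 × N: 1 H
  1 × N (charge +1): no H
  1 × O (charge -1): no H
  Total hydrogens = 12.
Molecular formula: C12H12Cl2N2O4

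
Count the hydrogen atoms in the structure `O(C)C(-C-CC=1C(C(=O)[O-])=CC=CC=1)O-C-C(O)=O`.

15

Hydrogens are implicit in SMILES; fill each atom to its normal valence:
  4 × C (aromatic): 1 H each → 4
  4 × O: no H
  3 × C: 2 H each → 6
  2 × C (aromatic): no H
  2 × C: no H
  1 × C: 3 H
  1 × C: 1 H
  1 × O: 1 H
  1 × O (charge -1): no H
  Total hydrogens = 15.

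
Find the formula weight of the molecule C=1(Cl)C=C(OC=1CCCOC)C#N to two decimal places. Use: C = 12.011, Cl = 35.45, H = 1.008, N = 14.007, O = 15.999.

199.63

Molecular formula: C9H10ClNO2.
M = 9×12.011 + 1×35.45 + 10×1.008 + 1×14.007 + 2×15.999 = 199.63 g/mol.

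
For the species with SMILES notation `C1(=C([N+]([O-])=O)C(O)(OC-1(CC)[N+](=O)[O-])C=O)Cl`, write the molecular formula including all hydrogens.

Heavy atoms from the SMILES: 7 C, 1 Cl, 2 N, 7 O.
Implicit hydrogens by atom environment:
  4 × C: no H
  4 × O: no H
  2 × N (charge +1): no H
  2 × O (charge -1): no H
  1 × C: 3 H
  1 × C: 2 H
  1 × C: 1 H
  1 × Cl: no H
  1 × O: 1 H
  Total hydrogens = 7.
Molecular formula: C7H7ClN2O7

C7H7ClN2O7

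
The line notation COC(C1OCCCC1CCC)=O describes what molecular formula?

C10H18O3

Heavy atoms from the SMILES: 10 C, 3 O.
Implicit hydrogens by atom environment:
  5 × C: 2 H each → 10
  3 × O: no H
  2 × C: 3 H each → 6
  2 × C: 1 H each → 2
  1 × C: no H
  Total hydrogens = 18.
Molecular formula: C10H18O3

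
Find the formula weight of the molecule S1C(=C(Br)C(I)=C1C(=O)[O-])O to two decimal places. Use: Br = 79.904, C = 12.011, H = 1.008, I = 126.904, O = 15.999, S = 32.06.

Molecular formula: C5HBrIO3S-.
M = 1×79.904 + 5×12.011 + 1×1.008 + 1×126.904 + 3×15.999 + 1×32.06 = 347.93 g/mol.

347.93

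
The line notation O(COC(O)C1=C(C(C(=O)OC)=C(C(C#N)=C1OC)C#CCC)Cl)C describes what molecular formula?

C17H18ClNO6

Heavy atoms from the SMILES: 17 C, 1 Cl, 1 N, 6 O.
Implicit hydrogens by atom environment:
  6 × C (aromatic): no H
  5 × O: no H
  4 × C: 3 H each → 12
  4 × C: no H
  2 × C: 2 H each → 4
  1 × C: 1 H
  1 × Cl: no H
  1 × N: no H
  1 × O: 1 H
  Total hydrogens = 18.
Molecular formula: C17H18ClNO6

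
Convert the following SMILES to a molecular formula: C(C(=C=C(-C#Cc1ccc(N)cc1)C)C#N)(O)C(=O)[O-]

C15H11N2O3-

Heavy atoms from the SMILES: 15 C, 2 N, 3 O.
Implicit hydrogens by atom environment:
  7 × C: no H
  4 × C (aromatic): 1 H each → 4
  2 × C (aromatic): no H
  1 × C: 3 H
  1 × C: 1 H
  1 × N: 2 H
  1 × N: no H
  1 × O: 1 H
  1 × O: no H
  1 × O (charge -1): no H
  Total hydrogens = 11.
Net charge -1.
Molecular formula: C15H11N2O3-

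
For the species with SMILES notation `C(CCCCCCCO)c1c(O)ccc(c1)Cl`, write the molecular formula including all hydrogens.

Heavy atoms from the SMILES: 14 C, 1 Cl, 2 O.
Implicit hydrogens by atom environment:
  8 × C: 2 H each → 16
  3 × C (aromatic): 1 H each → 3
  3 × C (aromatic): no H
  2 × O: 1 H each → 2
  1 × Cl: no H
  Total hydrogens = 21.
Molecular formula: C14H21ClO2

C14H21ClO2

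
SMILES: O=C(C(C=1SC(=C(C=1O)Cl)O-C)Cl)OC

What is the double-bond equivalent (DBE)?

4

Molecular formula from the SMILES: C8H8Cl2O4S.
DoU = (2C + 2 + N − H − X)/2 = (2·8 + 2 + 0 − 8 − 2)/2 = 8/2 = 4.
(Structurally: 1 ring(s) + 3 π bond(s) = 4.)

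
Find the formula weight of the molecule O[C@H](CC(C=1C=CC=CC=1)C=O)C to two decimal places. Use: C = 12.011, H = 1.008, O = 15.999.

Molecular formula: C11H14O2.
M = 11×12.011 + 14×1.008 + 2×15.999 = 178.23 g/mol.

178.23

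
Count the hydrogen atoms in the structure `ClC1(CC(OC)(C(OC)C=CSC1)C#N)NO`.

Hydrogens are implicit in SMILES; fill each atom to its normal valence:
  3 × C: 1 H each → 3
  3 × C: no H
  2 × C: 3 H each → 6
  2 × C: 2 H each → 4
  2 × O: no H
  1 × Cl: no H
  1 × N: 1 H
  1 × N: no H
  1 × O: 1 H
  1 × S: no H
  Total hydrogens = 15.

15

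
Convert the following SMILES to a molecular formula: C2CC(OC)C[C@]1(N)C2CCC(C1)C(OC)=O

Heavy atoms from the SMILES: 13 C, 1 N, 3 O.
Implicit hydrogens by atom environment:
  6 × C: 2 H each → 12
  3 × C: 1 H each → 3
  3 × O: no H
  2 × C: 3 H each → 6
  2 × C: no H
  1 × N: 2 H
  Total hydrogens = 23.
Molecular formula: C13H23NO3

C13H23NO3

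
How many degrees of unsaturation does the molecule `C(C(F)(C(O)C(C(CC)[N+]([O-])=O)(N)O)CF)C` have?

1

Molecular formula from the SMILES: C9H18F2N2O4.
DoU = (2C + 2 + N − H − X)/2 = (2·9 + 2 + 2 − 18 − 2)/2 = 2/2 = 1.
(Structurally: 0 ring(s) + 1 π bond(s) = 1.)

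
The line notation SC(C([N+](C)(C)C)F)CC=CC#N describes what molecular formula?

Heavy atoms from the SMILES: 9 C, 1 F, 2 N, 1 S.
Implicit hydrogens by atom environment:
  4 × C: 1 H each → 4
  3 × C: 3 H each → 9
  1 × C: 2 H
  1 × C: no H
  1 × F: no H
  1 × N: no H
  1 × N (charge +1): no H
  1 × S: 1 H
  Total hydrogens = 16.
Net charge +1.
Molecular formula: C9H16FN2S+

C9H16FN2S+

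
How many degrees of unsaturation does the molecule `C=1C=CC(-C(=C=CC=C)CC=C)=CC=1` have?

Molecular formula from the SMILES: C14H14.
DoU = (2C + 2 + N − H − X)/2 = (2·14 + 2 + 0 − 14 − 0)/2 = 16/2 = 8.
(Structurally: 1 ring(s) + 7 π bond(s) = 8.)

8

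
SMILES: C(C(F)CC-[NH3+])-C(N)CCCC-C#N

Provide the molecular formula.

C10H21FN3+

Heavy atoms from the SMILES: 10 C, 1 F, 3 N.
Implicit hydrogens by atom environment:
  7 × C: 2 H each → 14
  2 × C: 1 H each → 2
  1 × C: no H
  1 × F: no H
  1 × N (charge +1): 3 H
  1 × N: 2 H
  1 × N: no H
  Total hydrogens = 21.
Net charge +1.
Molecular formula: C10H21FN3+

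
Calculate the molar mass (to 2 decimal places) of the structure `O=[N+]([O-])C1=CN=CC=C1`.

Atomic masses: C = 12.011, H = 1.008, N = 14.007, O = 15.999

Molecular formula: C5H4N2O2.
M = 5×12.011 + 4×1.008 + 2×14.007 + 2×15.999 = 124.10 g/mol.

124.10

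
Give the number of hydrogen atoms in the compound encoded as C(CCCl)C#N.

Hydrogens are implicit in SMILES; fill each atom to its normal valence:
  3 × C: 2 H each → 6
  1 × C: no H
  1 × Cl: no H
  1 × N: no H
  Total hydrogens = 6.

6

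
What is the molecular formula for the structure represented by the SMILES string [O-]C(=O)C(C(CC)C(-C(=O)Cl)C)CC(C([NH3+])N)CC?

C13H25ClN2O3

Heavy atoms from the SMILES: 13 C, 1 Cl, 2 N, 3 O.
Implicit hydrogens by atom environment:
  5 × C: 1 H each → 5
  3 × C: 3 H each → 9
  3 × C: 2 H each → 6
  2 × C: no H
  2 × O: no H
  1 × Cl: no H
  1 × N (charge +1): 3 H
  1 × N: 2 H
  1 × O (charge -1): no H
  Total hydrogens = 25.
Molecular formula: C13H25ClN2O3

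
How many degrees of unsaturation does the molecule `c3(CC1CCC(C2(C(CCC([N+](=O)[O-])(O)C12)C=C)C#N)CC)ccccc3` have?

10

Molecular formula from the SMILES: C22H28N2O3.
DoU = (2C + 2 + N − H − X)/2 = (2·22 + 2 + 2 − 28 − 0)/2 = 20/2 = 10.
(Structurally: 3 ring(s) + 7 π bond(s) = 10.)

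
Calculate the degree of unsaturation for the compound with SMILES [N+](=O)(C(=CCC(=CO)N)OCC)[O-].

3

Molecular formula from the SMILES: C7H12N2O4.
DoU = (2C + 2 + N − H − X)/2 = (2·7 + 2 + 2 − 12 − 0)/2 = 6/2 = 3.
(Structurally: 0 ring(s) + 3 π bond(s) = 3.)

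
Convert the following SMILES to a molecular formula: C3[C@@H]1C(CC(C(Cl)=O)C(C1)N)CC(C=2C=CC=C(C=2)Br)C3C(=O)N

C18H22BrClN2O2

Heavy atoms from the SMILES: 1 Br, 18 C, 1 Cl, 2 N, 2 O.
Implicit hydrogens by atom environment:
  6 × C: 1 H each → 6
  4 × C: 2 H each → 8
  4 × C (aromatic): 1 H each → 4
  2 × C (aromatic): no H
  2 × C: no H
  2 × N: 2 H each → 4
  2 × O: no H
  1 × Br: no H
  1 × Cl: no H
  Total hydrogens = 22.
Molecular formula: C18H22BrClN2O2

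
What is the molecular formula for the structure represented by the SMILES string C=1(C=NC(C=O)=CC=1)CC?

Heavy atoms from the SMILES: 8 C, 1 N, 1 O.
Implicit hydrogens by atom environment:
  3 × C (aromatic): 1 H each → 3
  2 × C (aromatic): no H
  1 × C: 3 H
  1 × C: 2 H
  1 × C: 1 H
  1 × N (aromatic): no H
  1 × O: no H
  Total hydrogens = 9.
Molecular formula: C8H9NO

C8H9NO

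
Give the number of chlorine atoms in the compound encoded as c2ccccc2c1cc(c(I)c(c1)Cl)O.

The symbol for chlorine appears 1 time in the SMILES.

1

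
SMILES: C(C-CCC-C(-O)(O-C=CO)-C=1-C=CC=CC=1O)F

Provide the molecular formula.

C14H19FO4

Heavy atoms from the SMILES: 14 C, 1 F, 4 O.
Implicit hydrogens by atom environment:
  5 × C: 2 H each → 10
  4 × C (aromatic): 1 H each → 4
  3 × O: 1 H each → 3
  2 × C: 1 H each → 2
  2 × C (aromatic): no H
  1 × C: no H
  1 × F: no H
  1 × O: no H
  Total hydrogens = 19.
Molecular formula: C14H19FO4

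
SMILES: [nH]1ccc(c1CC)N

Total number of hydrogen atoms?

Hydrogens are implicit in SMILES; fill each atom to its normal valence:
  2 × C (aromatic): 1 H each → 2
  2 × C (aromatic): no H
  1 × C: 3 H
  1 × C: 2 H
  1 × N: 2 H
  1 × N (aromatic): 1 H
  Total hydrogens = 10.

10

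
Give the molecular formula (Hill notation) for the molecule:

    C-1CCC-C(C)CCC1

Heavy atoms from the SMILES: 9 C.
Implicit hydrogens by atom environment:
  7 × C: 2 H each → 14
  1 × C: 3 H
  1 × C: 1 H
  Total hydrogens = 18.
Molecular formula: C9H18

C9H18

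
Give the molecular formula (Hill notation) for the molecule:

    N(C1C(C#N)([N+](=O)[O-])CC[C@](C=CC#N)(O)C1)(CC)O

C12H16N4O4

Heavy atoms from the SMILES: 12 C, 4 N, 4 O.
Implicit hydrogens by atom environment:
  4 × C: 2 H each → 8
  4 × C: no H
  3 × C: 1 H each → 3
  3 × N: no H
  2 × O: 1 H each → 2
  1 × C: 3 H
  1 × N (charge +1): no H
  1 × O: no H
  1 × O (charge -1): no H
  Total hydrogens = 16.
Molecular formula: C12H16N4O4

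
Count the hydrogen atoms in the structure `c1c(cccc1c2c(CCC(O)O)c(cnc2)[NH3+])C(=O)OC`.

Hydrogens are implicit in SMILES; fill each atom to its normal valence:
  6 × C (aromatic): 1 H each → 6
  5 × C (aromatic): no H
  2 × C: 2 H each → 4
  2 × O: 1 H each → 2
  2 × O: no H
  1 × C: 3 H
  1 × C: 1 H
  1 × C: no H
  1 × N (charge +1): 3 H
  1 × N (aromatic): no H
  Total hydrogens = 19.

19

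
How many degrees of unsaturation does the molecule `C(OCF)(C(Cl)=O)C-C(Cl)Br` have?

Molecular formula from the SMILES: C5H6BrCl2FO2.
DoU = (2C + 2 + N − H − X)/2 = (2·5 + 2 + 0 − 6 − 4)/2 = 2/2 = 1.
(Structurally: 0 ring(s) + 1 π bond(s) = 1.)

1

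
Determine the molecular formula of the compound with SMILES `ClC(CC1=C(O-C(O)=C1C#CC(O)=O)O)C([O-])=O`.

C10H6ClO7-

Heavy atoms from the SMILES: 10 C, 1 Cl, 7 O.
Implicit hydrogens by atom environment:
  4 × C (aromatic): no H
  4 × C: no H
  3 × O: 1 H each → 3
  2 × O: no H
  1 × C: 2 H
  1 × C: 1 H
  1 × Cl: no H
  1 × O (aromatic): no H
  1 × O (charge -1): no H
  Total hydrogens = 6.
Net charge -1.
Molecular formula: C10H6ClO7-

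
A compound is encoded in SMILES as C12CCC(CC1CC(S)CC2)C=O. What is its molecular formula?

Heavy atoms from the SMILES: 11 C, 1 O, 1 S.
Implicit hydrogens by atom environment:
  6 × C: 2 H each → 12
  5 × C: 1 H each → 5
  1 × O: no H
  1 × S: 1 H
  Total hydrogens = 18.
Molecular formula: C11H18OS

C11H18OS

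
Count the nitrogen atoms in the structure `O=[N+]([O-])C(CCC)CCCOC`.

1

The symbol for nitrogen appears 1 time in the SMILES.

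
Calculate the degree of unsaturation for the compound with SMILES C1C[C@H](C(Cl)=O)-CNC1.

2

Molecular formula from the SMILES: C6H10ClNO.
DoU = (2C + 2 + N − H − X)/2 = (2·6 + 2 + 1 − 10 − 1)/2 = 4/2 = 2.
(Structurally: 1 ring(s) + 1 π bond(s) = 2.)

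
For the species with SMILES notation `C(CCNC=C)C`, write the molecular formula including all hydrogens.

Heavy atoms from the SMILES: 6 C, 1 N.
Implicit hydrogens by atom environment:
  4 × C: 2 H each → 8
  1 × C: 3 H
  1 × C: 1 H
  1 × N: 1 H
  Total hydrogens = 13.
Molecular formula: C6H13N

C6H13N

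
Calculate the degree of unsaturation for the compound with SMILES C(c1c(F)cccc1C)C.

Molecular formula from the SMILES: C9H11F.
DoU = (2C + 2 + N − H − X)/2 = (2·9 + 2 + 0 − 11 − 1)/2 = 8/2 = 4.
(Structurally: 1 ring(s) + 3 π bond(s) = 4.)

4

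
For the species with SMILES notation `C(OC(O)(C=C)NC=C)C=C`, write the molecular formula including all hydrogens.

Heavy atoms from the SMILES: 8 C, 1 N, 2 O.
Implicit hydrogens by atom environment:
  4 × C: 2 H each → 8
  3 × C: 1 H each → 3
  1 × C: no H
  1 × N: 1 H
  1 × O: 1 H
  1 × O: no H
  Total hydrogens = 13.
Molecular formula: C8H13NO2

C8H13NO2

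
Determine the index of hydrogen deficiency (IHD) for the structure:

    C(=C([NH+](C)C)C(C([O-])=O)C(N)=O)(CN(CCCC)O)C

3

Molecular formula from the SMILES: C13H25N3O4.
DoU = (2C + 2 + N − H − X)/2 = (2·13 + 2 + 3 − 25 − 0)/2 = 6/2 = 3.
(Structurally: 0 ring(s) + 3 π bond(s) = 3.)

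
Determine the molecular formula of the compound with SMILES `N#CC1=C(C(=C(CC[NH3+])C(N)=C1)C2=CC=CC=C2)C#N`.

C16H15N4+

Heavy atoms from the SMILES: 16 C, 4 N.
Implicit hydrogens by atom environment:
  6 × C (aromatic): 1 H each → 6
  6 × C (aromatic): no H
  2 × C: 2 H each → 4
  2 × C: no H
  2 × N: no H
  1 × N (charge +1): 3 H
  1 × N: 2 H
  Total hydrogens = 15.
Net charge +1.
Molecular formula: C16H15N4+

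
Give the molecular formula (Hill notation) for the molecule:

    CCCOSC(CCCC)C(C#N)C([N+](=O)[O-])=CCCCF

C15H25FN2O3S

Heavy atoms from the SMILES: 15 C, 1 F, 2 N, 3 O, 1 S.
Implicit hydrogens by atom environment:
  8 × C: 2 H each → 16
  3 × C: 1 H each → 3
  2 × C: 3 H each → 6
  2 × C: no H
  2 × O: no H
  1 × F: no H
  1 × N (charge +1): no H
  1 × N: no H
  1 × O (charge -1): no H
  1 × S: no H
  Total hydrogens = 25.
Molecular formula: C15H25FN2O3S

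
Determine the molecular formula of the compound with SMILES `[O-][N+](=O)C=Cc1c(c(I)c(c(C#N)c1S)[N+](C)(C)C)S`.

C12H13IN3O2S2+

Heavy atoms from the SMILES: 12 C, 1 I, 3 N, 2 O, 2 S.
Implicit hydrogens by atom environment:
  6 × C (aromatic): no H
  3 × C: 3 H each → 9
  2 × C: 1 H each → 2
  2 × N (charge +1): no H
  2 × S: 1 H each → 2
  1 × C: no H
  1 × I: no H
  1 × N: no H
  1 × O: no H
  1 × O (charge -1): no H
  Total hydrogens = 13.
Net charge +1.
Molecular formula: C12H13IN3O2S2+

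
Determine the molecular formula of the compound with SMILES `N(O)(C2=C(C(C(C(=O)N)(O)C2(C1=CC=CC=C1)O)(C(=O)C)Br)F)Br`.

Heavy atoms from the SMILES: 2 Br, 14 C, 1 F, 2 N, 5 O.
Implicit hydrogens by atom environment:
  7 × C: no H
  5 × C (aromatic): 1 H each → 5
  3 × O: 1 H each → 3
  2 × Br: no H
  2 × O: no H
  1 × C: 3 H
  1 × C (aromatic): no H
  1 × F: no H
  1 × N: 2 H
  1 × N: no H
  Total hydrogens = 13.
Molecular formula: C14H13Br2FN2O5

C14H13Br2FN2O5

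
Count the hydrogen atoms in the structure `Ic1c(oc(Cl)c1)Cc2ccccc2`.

Hydrogens are implicit in SMILES; fill each atom to its normal valence:
  6 × C (aromatic): 1 H each → 6
  4 × C (aromatic): no H
  1 × C: 2 H
  1 × Cl: no H
  1 × I: no H
  1 × O (aromatic): no H
  Total hydrogens = 8.

8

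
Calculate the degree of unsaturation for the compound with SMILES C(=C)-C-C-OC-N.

Molecular formula from the SMILES: C5H11NO.
DoU = (2C + 2 + N − H − X)/2 = (2·5 + 2 + 1 − 11 − 0)/2 = 2/2 = 1.
(Structurally: 0 ring(s) + 1 π bond(s) = 1.)

1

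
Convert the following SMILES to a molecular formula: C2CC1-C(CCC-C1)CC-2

C10H18

Heavy atoms from the SMILES: 10 C.
Implicit hydrogens by atom environment:
  8 × C: 2 H each → 16
  2 × C: 1 H each → 2
  Total hydrogens = 18.
Molecular formula: C10H18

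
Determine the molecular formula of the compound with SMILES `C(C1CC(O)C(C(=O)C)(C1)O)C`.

C9H16O3

Heavy atoms from the SMILES: 9 C, 3 O.
Implicit hydrogens by atom environment:
  3 × C: 2 H each → 6
  2 × C: 3 H each → 6
  2 × C: 1 H each → 2
  2 × C: no H
  2 × O: 1 H each → 2
  1 × O: no H
  Total hydrogens = 16.
Molecular formula: C9H16O3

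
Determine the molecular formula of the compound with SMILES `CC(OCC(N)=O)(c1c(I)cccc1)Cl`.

C10H11ClINO2

Heavy atoms from the SMILES: 10 C, 1 Cl, 1 I, 1 N, 2 O.
Implicit hydrogens by atom environment:
  4 × C (aromatic): 1 H each → 4
  2 × C: no H
  2 × C (aromatic): no H
  2 × O: no H
  1 × C: 3 H
  1 × C: 2 H
  1 × Cl: no H
  1 × I: no H
  1 × N: 2 H
  Total hydrogens = 11.
Molecular formula: C10H11ClINO2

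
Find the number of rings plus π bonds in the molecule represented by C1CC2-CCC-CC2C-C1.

2

Molecular formula from the SMILES: C10H18.
DoU = (2C + 2 + N − H − X)/2 = (2·10 + 2 + 0 − 18 − 0)/2 = 4/2 = 2.
(Structurally: 2 ring(s) + 0 π bond(s) = 2.)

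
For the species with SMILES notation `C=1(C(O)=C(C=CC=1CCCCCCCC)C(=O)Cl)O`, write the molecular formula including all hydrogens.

C15H21ClO3

Heavy atoms from the SMILES: 15 C, 1 Cl, 3 O.
Implicit hydrogens by atom environment:
  7 × C: 2 H each → 14
  4 × C (aromatic): no H
  2 × C (aromatic): 1 H each → 2
  2 × O: 1 H each → 2
  1 × C: 3 H
  1 × C: no H
  1 × Cl: no H
  1 × O: no H
  Total hydrogens = 21.
Molecular formula: C15H21ClO3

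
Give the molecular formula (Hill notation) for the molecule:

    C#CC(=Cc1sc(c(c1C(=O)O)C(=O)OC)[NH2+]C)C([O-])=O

Heavy atoms from the SMILES: 13 C, 1 N, 6 O, 1 S.
Implicit hydrogens by atom environment:
  5 × C: no H
  4 × C (aromatic): no H
  4 × O: no H
  2 × C: 3 H each → 6
  2 × C: 1 H each → 2
  1 × N (charge +1): 2 H
  1 × O: 1 H
  1 × O (charge -1): no H
  1 × S (aromatic): no H
  Total hydrogens = 11.
Molecular formula: C13H11NO6S

C13H11NO6S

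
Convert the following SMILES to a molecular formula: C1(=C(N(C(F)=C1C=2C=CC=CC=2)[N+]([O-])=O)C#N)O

C11H6FN3O3

Heavy atoms from the SMILES: 11 C, 1 F, 3 N, 3 O.
Implicit hydrogens by atom environment:
  5 × C (aromatic): 1 H each → 5
  5 × C (aromatic): no H
  1 × C: no H
  1 × F: no H
  1 × N (aromatic): no H
  1 × N (charge +1): no H
  1 × N: no H
  1 × O: 1 H
  1 × O: no H
  1 × O (charge -1): no H
  Total hydrogens = 6.
Molecular formula: C11H6FN3O3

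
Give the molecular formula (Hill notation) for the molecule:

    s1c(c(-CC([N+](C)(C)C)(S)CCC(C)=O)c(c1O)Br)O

C13H21BrNO3S2+

Heavy atoms from the SMILES: 1 Br, 13 C, 1 N, 3 O, 2 S.
Implicit hydrogens by atom environment:
  4 × C: 3 H each → 12
  4 × C (aromatic): no H
  3 × C: 2 H each → 6
  2 × C: no H
  2 × O: 1 H each → 2
  1 × Br: no H
  1 × N (charge +1): no H
  1 × O: no H
  1 × S: 1 H
  1 × S (aromatic): no H
  Total hydrogens = 21.
Net charge +1.
Molecular formula: C13H21BrNO3S2+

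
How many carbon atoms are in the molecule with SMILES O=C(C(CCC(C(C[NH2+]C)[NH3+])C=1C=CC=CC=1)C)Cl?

15

The symbol for carbon appears 15 times in the SMILES. (Cl is a single chlorine, not C + l.)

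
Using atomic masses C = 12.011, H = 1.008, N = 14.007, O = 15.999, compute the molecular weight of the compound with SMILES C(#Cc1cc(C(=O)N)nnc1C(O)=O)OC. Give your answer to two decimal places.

Molecular formula: C9H7N3O4.
M = 9×12.011 + 7×1.008 + 3×14.007 + 4×15.999 = 221.17 g/mol.

221.17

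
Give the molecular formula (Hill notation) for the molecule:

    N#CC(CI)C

Heavy atoms from the SMILES: 4 C, 1 I, 1 N.
Implicit hydrogens by atom environment:
  1 × C: 3 H
  1 × C: 2 H
  1 × C: 1 H
  1 × C: no H
  1 × I: no H
  1 × N: no H
  Total hydrogens = 6.
Molecular formula: C4H6IN

C4H6IN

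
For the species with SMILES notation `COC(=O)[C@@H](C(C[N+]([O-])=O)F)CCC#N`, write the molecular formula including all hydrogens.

Heavy atoms from the SMILES: 8 C, 1 F, 2 N, 4 O.
Implicit hydrogens by atom environment:
  3 × C: 2 H each → 6
  3 × O: no H
  2 × C: 1 H each → 2
  2 × C: no H
  1 × C: 3 H
  1 × F: no H
  1 × N: no H
  1 × N (charge +1): no H
  1 × O (charge -1): no H
  Total hydrogens = 11.
Molecular formula: C8H11FN2O4

C8H11FN2O4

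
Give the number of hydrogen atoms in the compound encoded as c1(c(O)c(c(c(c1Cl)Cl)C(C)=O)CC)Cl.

9

Hydrogens are implicit in SMILES; fill each atom to its normal valence:
  6 × C (aromatic): no H
  3 × Cl: no H
  2 × C: 3 H each → 6
  1 × C: 2 H
  1 × C: no H
  1 × O: 1 H
  1 × O: no H
  Total hydrogens = 9.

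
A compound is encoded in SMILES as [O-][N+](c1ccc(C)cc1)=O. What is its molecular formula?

C7H7NO2

Heavy atoms from the SMILES: 7 C, 1 N, 2 O.
Implicit hydrogens by atom environment:
  4 × C (aromatic): 1 H each → 4
  2 × C (aromatic): no H
  1 × C: 3 H
  1 × N (charge +1): no H
  1 × O: no H
  1 × O (charge -1): no H
  Total hydrogens = 7.
Molecular formula: C7H7NO2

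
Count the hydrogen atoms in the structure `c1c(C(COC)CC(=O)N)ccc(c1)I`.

14

Hydrogens are implicit in SMILES; fill each atom to its normal valence:
  4 × C (aromatic): 1 H each → 4
  2 × C: 2 H each → 4
  2 × C (aromatic): no H
  2 × O: no H
  1 × C: 3 H
  1 × C: 1 H
  1 × C: no H
  1 × I: no H
  1 × N: 2 H
  Total hydrogens = 14.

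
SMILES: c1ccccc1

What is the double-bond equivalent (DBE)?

4

Molecular formula from the SMILES: C6H6.
DoU = (2C + 2 + N − H − X)/2 = (2·6 + 2 + 0 − 6 − 0)/2 = 8/2 = 4.
(Structurally: 1 ring(s) + 3 π bond(s) = 4.)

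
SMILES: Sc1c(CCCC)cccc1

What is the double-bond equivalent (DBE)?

Molecular formula from the SMILES: C10H14S.
DoU = (2C + 2 + N − H − X)/2 = (2·10 + 2 + 0 − 14 − 0)/2 = 8/2 = 4.
(Structurally: 1 ring(s) + 3 π bond(s) = 4.)

4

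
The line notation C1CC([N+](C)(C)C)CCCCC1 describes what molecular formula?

Heavy atoms from the SMILES: 11 C, 1 N.
Implicit hydrogens by atom environment:
  7 × C: 2 H each → 14
  3 × C: 3 H each → 9
  1 × C: 1 H
  1 × N (charge +1): no H
  Total hydrogens = 24.
Net charge +1.
Molecular formula: C11H24N+

C11H24N+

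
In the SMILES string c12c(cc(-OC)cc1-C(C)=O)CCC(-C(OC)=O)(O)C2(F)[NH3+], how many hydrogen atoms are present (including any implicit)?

Hydrogens are implicit in SMILES; fill each atom to its normal valence:
  4 × C (aromatic): no H
  4 × C: no H
  4 × O: no H
  3 × C: 3 H each → 9
  2 × C: 2 H each → 4
  2 × C (aromatic): 1 H each → 2
  1 × F: no H
  1 × N (charge +1): 3 H
  1 × O: 1 H
  Total hydrogens = 19.

19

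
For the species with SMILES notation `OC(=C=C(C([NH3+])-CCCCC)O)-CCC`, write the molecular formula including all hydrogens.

Heavy atoms from the SMILES: 12 C, 1 N, 2 O.
Implicit hydrogens by atom environment:
  6 × C: 2 H each → 12
  3 × C: no H
  2 × C: 3 H each → 6
  2 × O: 1 H each → 2
  1 × C: 1 H
  1 × N (charge +1): 3 H
  Total hydrogens = 24.
Net charge +1.
Molecular formula: C12H24NO2+

C12H24NO2+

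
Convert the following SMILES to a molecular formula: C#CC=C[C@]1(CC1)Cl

C7H7Cl

Heavy atoms from the SMILES: 7 C, 1 Cl.
Implicit hydrogens by atom environment:
  3 × C: 1 H each → 3
  2 × C: 2 H each → 4
  2 × C: no H
  1 × Cl: no H
  Total hydrogens = 7.
Molecular formula: C7H7Cl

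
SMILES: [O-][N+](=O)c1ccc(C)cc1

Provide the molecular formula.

Heavy atoms from the SMILES: 7 C, 1 N, 2 O.
Implicit hydrogens by atom environment:
  4 × C (aromatic): 1 H each → 4
  2 × C (aromatic): no H
  1 × C: 3 H
  1 × N (charge +1): no H
  1 × O: no H
  1 × O (charge -1): no H
  Total hydrogens = 7.
Molecular formula: C7H7NO2

C7H7NO2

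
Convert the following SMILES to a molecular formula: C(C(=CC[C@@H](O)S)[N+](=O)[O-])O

Heavy atoms from the SMILES: 5 C, 1 N, 4 O, 1 S.
Implicit hydrogens by atom environment:
  2 × C: 2 H each → 4
  2 × C: 1 H each → 2
  2 × O: 1 H each → 2
  1 × C: no H
  1 × N (charge +1): no H
  1 × O: no H
  1 × O (charge -1): no H
  1 × S: 1 H
  Total hydrogens = 9.
Molecular formula: C5H9NO4S

C5H9NO4S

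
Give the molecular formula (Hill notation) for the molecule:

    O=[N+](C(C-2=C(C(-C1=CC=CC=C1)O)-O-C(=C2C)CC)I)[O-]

C15H16INO4

Heavy atoms from the SMILES: 15 C, 1 I, 1 N, 4 O.
Implicit hydrogens by atom environment:
  5 × C (aromatic): 1 H each → 5
  5 × C (aromatic): no H
  2 × C: 3 H each → 6
  2 × C: 1 H each → 2
  1 × C: 2 H
  1 × I: no H
  1 × N (charge +1): no H
  1 × O: 1 H
  1 × O (aromatic): no H
  1 × O: no H
  1 × O (charge -1): no H
  Total hydrogens = 16.
Molecular formula: C15H16INO4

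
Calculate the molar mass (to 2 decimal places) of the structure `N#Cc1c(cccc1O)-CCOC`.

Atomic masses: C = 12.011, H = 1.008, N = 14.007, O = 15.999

Molecular formula: C10H11NO2.
M = 10×12.011 + 11×1.008 + 1×14.007 + 2×15.999 = 177.20 g/mol.

177.20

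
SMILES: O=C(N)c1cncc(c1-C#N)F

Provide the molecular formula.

C7H4FN3O

Heavy atoms from the SMILES: 7 C, 1 F, 3 N, 1 O.
Implicit hydrogens by atom environment:
  3 × C (aromatic): no H
  2 × C (aromatic): 1 H each → 2
  2 × C: no H
  1 × F: no H
  1 × N: 2 H
  1 × N (aromatic): no H
  1 × N: no H
  1 × O: no H
  Total hydrogens = 4.
Molecular formula: C7H4FN3O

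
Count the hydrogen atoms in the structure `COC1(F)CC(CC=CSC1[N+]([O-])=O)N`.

13

Hydrogens are implicit in SMILES; fill each atom to its normal valence:
  4 × C: 1 H each → 4
  2 × C: 2 H each → 4
  2 × O: no H
  1 × C: 3 H
  1 × C: no H
  1 × F: no H
  1 × N: 2 H
  1 × N (charge +1): no H
  1 × O (charge -1): no H
  1 × S: no H
  Total hydrogens = 13.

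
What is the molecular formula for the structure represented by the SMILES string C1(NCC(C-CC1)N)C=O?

C7H14N2O

Heavy atoms from the SMILES: 7 C, 2 N, 1 O.
Implicit hydrogens by atom environment:
  4 × C: 2 H each → 8
  3 × C: 1 H each → 3
  1 × N: 2 H
  1 × N: 1 H
  1 × O: no H
  Total hydrogens = 14.
Molecular formula: C7H14N2O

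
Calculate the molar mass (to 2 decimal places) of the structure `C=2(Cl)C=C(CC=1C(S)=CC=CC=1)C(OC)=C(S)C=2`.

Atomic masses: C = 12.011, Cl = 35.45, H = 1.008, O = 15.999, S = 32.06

296.83

Molecular formula: C14H13ClOS2.
M = 14×12.011 + 1×35.45 + 13×1.008 + 1×15.999 + 2×32.06 = 296.83 g/mol.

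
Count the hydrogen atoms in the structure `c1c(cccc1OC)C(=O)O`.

Hydrogens are implicit in SMILES; fill each atom to its normal valence:
  4 × C (aromatic): 1 H each → 4
  2 × C (aromatic): no H
  2 × O: no H
  1 × C: 3 H
  1 × C: no H
  1 × O: 1 H
  Total hydrogens = 8.

8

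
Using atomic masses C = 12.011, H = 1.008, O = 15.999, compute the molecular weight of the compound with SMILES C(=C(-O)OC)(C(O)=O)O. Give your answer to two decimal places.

Molecular formula: C4H6O5.
M = 4×12.011 + 6×1.008 + 5×15.999 = 134.09 g/mol.

134.09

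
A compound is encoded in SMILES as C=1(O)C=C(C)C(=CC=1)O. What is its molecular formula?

C7H8O2

Heavy atoms from the SMILES: 7 C, 2 O.
Implicit hydrogens by atom environment:
  3 × C (aromatic): 1 H each → 3
  3 × C (aromatic): no H
  2 × O: 1 H each → 2
  1 × C: 3 H
  Total hydrogens = 8.
Molecular formula: C7H8O2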